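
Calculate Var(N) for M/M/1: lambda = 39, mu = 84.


rho = 39/84; Var(N) = rho/(1-rho)^2 = 1.62

1.62


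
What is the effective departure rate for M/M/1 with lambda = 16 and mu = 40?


For a stable queue (lambda < mu), throughput = lambda = 16 per hour

16 per hour


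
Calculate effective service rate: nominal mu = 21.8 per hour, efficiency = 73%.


Effective rate = mu * efficiency = 21.8 * 0.73 = 15.91 per hour

15.91 per hour


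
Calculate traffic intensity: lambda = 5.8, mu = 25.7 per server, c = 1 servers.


rho = lambda / (c * mu) = 5.8 / (1 * 25.7) = 0.2257

0.2257


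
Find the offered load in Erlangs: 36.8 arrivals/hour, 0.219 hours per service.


Offered load a = lambda * E[S] = 36.8 * 0.219 = 8.06 Erlangs

8.06 Erlangs


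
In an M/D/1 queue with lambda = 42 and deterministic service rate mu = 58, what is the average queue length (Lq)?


M/D/1: Lq = rho^2 / (2*(1-rho)) where rho = 42/58; Lq = 0.95

0.95


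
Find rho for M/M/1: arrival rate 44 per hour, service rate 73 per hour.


rho = lambda/mu = 44/73 = 0.6027

0.6027


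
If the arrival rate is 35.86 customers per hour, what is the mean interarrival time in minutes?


Mean interarrival time = 60/lambda = 60/35.86 = 1.67 minutes

1.67 minutes


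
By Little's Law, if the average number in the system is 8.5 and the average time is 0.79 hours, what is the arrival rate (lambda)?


lambda = L / W = 8.5 / 0.79 = 10.76 per hour

10.76 per hour


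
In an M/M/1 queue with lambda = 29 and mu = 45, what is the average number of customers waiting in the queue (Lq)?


rho = 29/45; Lq = rho^2/(1-rho) = 1.17

1.17


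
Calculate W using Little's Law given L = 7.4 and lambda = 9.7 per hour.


W = L / lambda = 7.4 / 9.7 = 0.7629 hours

0.7629 hours


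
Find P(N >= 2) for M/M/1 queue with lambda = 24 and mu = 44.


P(N >= 2) = rho^2 = (24/44)^2 = 0.2975

0.2975


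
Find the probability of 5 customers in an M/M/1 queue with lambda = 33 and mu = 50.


rho = 33/50; P(n) = (1-rho)*rho^n = (1-33/50)*(33/50)^5 = 0.0426

0.0426


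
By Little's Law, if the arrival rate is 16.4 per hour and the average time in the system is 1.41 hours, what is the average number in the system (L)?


L = lambda * W = 16.4 * 1.41 = 23.12

23.12


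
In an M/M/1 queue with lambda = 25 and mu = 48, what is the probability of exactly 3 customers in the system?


rho = 25/48; P(n) = (1-rho)*rho^n = (1-25/48)*(25/48)^3 = 0.0677

0.0677


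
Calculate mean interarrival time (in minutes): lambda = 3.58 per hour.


Mean interarrival time = 60/lambda = 60/3.58 = 16.76 minutes

16.76 minutes


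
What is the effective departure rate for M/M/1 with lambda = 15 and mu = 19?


For a stable queue (lambda < mu), throughput = lambda = 15 per hour

15 per hour


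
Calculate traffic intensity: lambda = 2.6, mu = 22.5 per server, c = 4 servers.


rho = lambda / (c * mu) = 2.6 / (4 * 22.5) = 0.0289

0.0289


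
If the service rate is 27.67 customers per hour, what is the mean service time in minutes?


Mean service time = 60/mu = 60/27.67 = 2.17 minutes

2.17 minutes


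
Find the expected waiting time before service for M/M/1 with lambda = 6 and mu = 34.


rho = 6/34; Wq = rho/(mu - lambda) = 0.0063 hours

0.0063 hours


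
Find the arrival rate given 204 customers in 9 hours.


lambda = total arrivals / time = 204 / 9 = 22.67 per hour

22.67 per hour


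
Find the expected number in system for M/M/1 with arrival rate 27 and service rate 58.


rho = 27/58; L = rho/(1-rho) = 0.87

0.87


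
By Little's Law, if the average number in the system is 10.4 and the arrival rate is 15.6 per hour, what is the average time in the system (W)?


W = L / lambda = 10.4 / 15.6 = 0.6667 hours

0.6667 hours


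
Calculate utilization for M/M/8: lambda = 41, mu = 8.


rho = lambda/(c*mu) = 41/(8*8) = 0.6406

0.6406


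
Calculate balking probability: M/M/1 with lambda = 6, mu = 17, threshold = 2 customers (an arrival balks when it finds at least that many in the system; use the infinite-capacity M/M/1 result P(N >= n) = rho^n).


P(N >= 2) = rho^2 = (6/17)^2 = 0.1246

0.1246


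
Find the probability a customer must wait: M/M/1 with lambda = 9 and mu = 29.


P(wait) = rho = lambda/mu = 9/29 = 0.3103

0.3103


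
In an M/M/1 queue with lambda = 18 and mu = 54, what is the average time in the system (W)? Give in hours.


W = 1/(mu - lambda) = 1/(54 - 18) = 0.0278 hours

0.0278 hours


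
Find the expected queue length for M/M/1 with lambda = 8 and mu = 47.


rho = 8/47; Lq = rho^2/(1-rho) = 0.03

0.03


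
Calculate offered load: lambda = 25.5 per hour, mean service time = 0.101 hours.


Offered load a = lambda * E[S] = 25.5 * 0.101 = 2.58 Erlangs

2.58 Erlangs


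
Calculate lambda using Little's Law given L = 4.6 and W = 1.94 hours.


lambda = L / W = 4.6 / 1.94 = 2.37 per hour

2.37 per hour


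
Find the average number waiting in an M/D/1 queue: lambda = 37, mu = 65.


M/D/1: Lq = rho^2 / (2*(1-rho)) where rho = 37/65; Lq = 0.38

0.38


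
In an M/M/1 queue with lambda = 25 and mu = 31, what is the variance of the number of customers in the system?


rho = 25/31; Var(N) = rho/(1-rho)^2 = 21.53

21.53


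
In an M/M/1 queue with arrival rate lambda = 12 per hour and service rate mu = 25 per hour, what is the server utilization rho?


rho = lambda/mu = 12/25 = 0.48

0.48


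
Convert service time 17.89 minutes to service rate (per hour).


mu = 60 / avg_service_time = 60 / 17.89 = 3.35 per hour

3.35 per hour


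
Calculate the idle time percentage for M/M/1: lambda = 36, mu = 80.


Idle fraction = (1 - rho) * 100 = (1 - 36/80) * 100 = 55.0%

55.0%


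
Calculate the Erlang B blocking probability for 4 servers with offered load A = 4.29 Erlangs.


B(N,A) = (A^N/N!) / sum(A^k/k!, k=0..N) with N=4, A=4.29 = 0.3379

0.3379


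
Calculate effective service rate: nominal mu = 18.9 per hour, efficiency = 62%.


Effective rate = mu * efficiency = 18.9 * 0.62 = 11.72 per hour

11.72 per hour


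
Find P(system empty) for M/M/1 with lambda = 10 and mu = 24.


P0 = 1 - rho = 1 - 10/24 = 0.5833

0.5833


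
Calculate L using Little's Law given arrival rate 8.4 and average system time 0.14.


L = lambda * W = 8.4 * 0.14 = 1.18

1.18


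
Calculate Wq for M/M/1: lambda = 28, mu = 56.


rho = 28/56; Wq = rho/(mu - lambda) = 0.0179 hours

0.0179 hours


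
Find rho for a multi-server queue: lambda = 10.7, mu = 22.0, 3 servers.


rho = lambda / (c * mu) = 10.7 / (3 * 22.0) = 0.1621

0.1621


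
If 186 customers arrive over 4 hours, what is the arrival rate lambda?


lambda = total arrivals / time = 186 / 4 = 46.5 per hour

46.5 per hour


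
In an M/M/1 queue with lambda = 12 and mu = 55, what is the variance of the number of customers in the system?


rho = 12/55; Var(N) = rho/(1-rho)^2 = 0.36

0.36


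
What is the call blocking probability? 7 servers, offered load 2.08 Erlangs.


B(N,A) = (A^N/N!) / sum(A^k/k!, k=0..N) with N=7, A=2.08 = 0.0042

0.0042


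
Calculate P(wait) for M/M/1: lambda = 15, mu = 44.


P(wait) = rho = lambda/mu = 15/44 = 0.3409

0.3409


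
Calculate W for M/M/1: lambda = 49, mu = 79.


W = 1/(mu - lambda) = 1/(79 - 49) = 0.0333 hours

0.0333 hours


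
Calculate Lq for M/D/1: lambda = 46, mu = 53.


M/D/1: Lq = rho^2 / (2*(1-rho)) where rho = 46/53; Lq = 2.85

2.85


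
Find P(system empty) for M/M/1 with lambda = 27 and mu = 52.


P0 = 1 - rho = 1 - 27/52 = 0.4808

0.4808


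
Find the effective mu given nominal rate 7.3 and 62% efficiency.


Effective rate = mu * efficiency = 7.3 * 0.62 = 4.53 per hour

4.53 per hour


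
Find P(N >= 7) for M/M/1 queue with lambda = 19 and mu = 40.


P(N >= 7) = rho^7 = (19/40)^7 = 0.0055

0.0055


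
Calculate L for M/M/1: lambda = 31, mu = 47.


rho = 31/47; L = rho/(1-rho) = 1.94

1.94


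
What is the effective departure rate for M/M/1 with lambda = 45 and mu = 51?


For a stable queue (lambda < mu), throughput = lambda = 45 per hour

45 per hour


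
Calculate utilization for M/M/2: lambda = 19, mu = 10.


rho = lambda/(c*mu) = 19/(2*10) = 0.95

0.95


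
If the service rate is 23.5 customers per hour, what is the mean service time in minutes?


Mean service time = 60/mu = 60/23.5 = 2.55 minutes

2.55 minutes


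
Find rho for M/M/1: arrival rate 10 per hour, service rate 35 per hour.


rho = lambda/mu = 10/35 = 0.2857

0.2857


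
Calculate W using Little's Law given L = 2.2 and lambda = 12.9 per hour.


W = L / lambda = 2.2 / 12.9 = 0.1705 hours

0.1705 hours


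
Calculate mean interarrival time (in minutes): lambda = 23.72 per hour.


Mean interarrival time = 60/lambda = 60/23.72 = 2.53 minutes

2.53 minutes


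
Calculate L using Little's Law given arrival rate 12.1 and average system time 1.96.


L = lambda * W = 12.1 * 1.96 = 23.72

23.72


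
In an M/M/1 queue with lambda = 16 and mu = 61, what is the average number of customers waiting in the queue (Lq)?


rho = 16/61; Lq = rho^2/(1-rho) = 0.09

0.09


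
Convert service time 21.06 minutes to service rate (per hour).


mu = 60 / avg_service_time = 60 / 21.06 = 2.85 per hour

2.85 per hour


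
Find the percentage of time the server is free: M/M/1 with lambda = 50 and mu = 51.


Idle fraction = (1 - rho) * 100 = (1 - 50/51) * 100 = 2.0%

2.0%


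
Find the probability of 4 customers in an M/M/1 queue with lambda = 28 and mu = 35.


rho = 28/35; P(n) = (1-rho)*rho^n = (1-28/35)*(28/35)^4 = 0.0819

0.0819


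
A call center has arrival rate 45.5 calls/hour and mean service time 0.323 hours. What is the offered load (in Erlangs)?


Offered load a = lambda * E[S] = 45.5 * 0.323 = 14.7 Erlangs

14.7 Erlangs


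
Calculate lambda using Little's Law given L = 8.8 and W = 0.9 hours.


lambda = L / W = 8.8 / 0.9 = 9.78 per hour

9.78 per hour


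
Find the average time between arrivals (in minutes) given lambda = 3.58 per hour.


Mean interarrival time = 60/lambda = 60/3.58 = 16.76 minutes

16.76 minutes


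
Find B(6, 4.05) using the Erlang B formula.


B(N,A) = (A^N/N!) / sum(A^k/k!, k=0..N) with N=6, A=4.05 = 0.1208

0.1208


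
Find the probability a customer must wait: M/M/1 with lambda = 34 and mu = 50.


P(wait) = rho = lambda/mu = 34/50 = 0.68

0.68


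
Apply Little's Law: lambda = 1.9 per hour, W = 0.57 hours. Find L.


L = lambda * W = 1.9 * 0.57 = 1.08

1.08


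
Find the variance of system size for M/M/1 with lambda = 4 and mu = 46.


rho = 4/46; Var(N) = rho/(1-rho)^2 = 0.1

0.1


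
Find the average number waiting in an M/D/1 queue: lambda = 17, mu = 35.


M/D/1: Lq = rho^2 / (2*(1-rho)) where rho = 17/35; Lq = 0.23

0.23


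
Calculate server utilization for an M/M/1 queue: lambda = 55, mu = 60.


rho = lambda/mu = 55/60 = 0.9167

0.9167


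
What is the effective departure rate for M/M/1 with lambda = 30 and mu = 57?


For a stable queue (lambda < mu), throughput = lambda = 30 per hour

30 per hour


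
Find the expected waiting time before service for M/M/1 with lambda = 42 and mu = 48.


rho = 42/48; Wq = rho/(mu - lambda) = 0.1458 hours

0.1458 hours


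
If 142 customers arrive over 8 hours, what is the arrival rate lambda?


lambda = total arrivals / time = 142 / 8 = 17.75 per hour

17.75 per hour


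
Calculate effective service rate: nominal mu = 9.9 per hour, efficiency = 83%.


Effective rate = mu * efficiency = 9.9 * 0.83 = 8.22 per hour

8.22 per hour


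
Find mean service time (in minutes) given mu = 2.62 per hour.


Mean service time = 60/mu = 60/2.62 = 22.9 minutes

22.9 minutes


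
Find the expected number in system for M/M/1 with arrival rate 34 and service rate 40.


rho = 34/40; L = rho/(1-rho) = 5.67

5.67


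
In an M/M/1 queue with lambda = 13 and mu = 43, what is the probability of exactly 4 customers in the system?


rho = 13/43; P(n) = (1-rho)*rho^n = (1-13/43)*(13/43)^4 = 0.0058

0.0058


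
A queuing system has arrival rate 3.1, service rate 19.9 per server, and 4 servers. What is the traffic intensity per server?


rho = lambda / (c * mu) = 3.1 / (4 * 19.9) = 0.0389

0.0389


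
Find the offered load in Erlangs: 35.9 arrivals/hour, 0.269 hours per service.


Offered load a = lambda * E[S] = 35.9 * 0.269 = 9.66 Erlangs

9.66 Erlangs


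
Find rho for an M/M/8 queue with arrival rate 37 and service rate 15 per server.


rho = lambda/(c*mu) = 37/(8*15) = 0.3083

0.3083


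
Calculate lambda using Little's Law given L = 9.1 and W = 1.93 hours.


lambda = L / W = 9.1 / 1.93 = 4.72 per hour

4.72 per hour


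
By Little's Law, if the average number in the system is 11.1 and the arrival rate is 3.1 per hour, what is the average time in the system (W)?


W = L / lambda = 11.1 / 3.1 = 3.5806 hours

3.5806 hours


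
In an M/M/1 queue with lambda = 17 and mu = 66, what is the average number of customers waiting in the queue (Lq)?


rho = 17/66; Lq = rho^2/(1-rho) = 0.09

0.09


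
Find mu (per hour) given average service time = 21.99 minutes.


mu = 60 / avg_service_time = 60 / 21.99 = 2.73 per hour

2.73 per hour


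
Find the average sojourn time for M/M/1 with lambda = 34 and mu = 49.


W = 1/(mu - lambda) = 1/(49 - 34) = 0.0667 hours

0.0667 hours


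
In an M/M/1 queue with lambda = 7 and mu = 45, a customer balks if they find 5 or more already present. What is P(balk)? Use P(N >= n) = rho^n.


P(N >= 5) = rho^5 = (7/45)^5 = 0.0001

0.0001


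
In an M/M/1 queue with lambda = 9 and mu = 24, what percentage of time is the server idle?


Idle fraction = (1 - rho) * 100 = (1 - 9/24) * 100 = 62.5%

62.5%


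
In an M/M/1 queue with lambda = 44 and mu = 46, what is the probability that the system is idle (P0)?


P0 = 1 - rho = 1 - 44/46 = 0.0435

0.0435


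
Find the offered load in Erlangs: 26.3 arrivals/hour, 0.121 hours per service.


Offered load a = lambda * E[S] = 26.3 * 0.121 = 3.18 Erlangs

3.18 Erlangs


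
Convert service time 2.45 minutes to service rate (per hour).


mu = 60 / avg_service_time = 60 / 2.45 = 24.49 per hour

24.49 per hour


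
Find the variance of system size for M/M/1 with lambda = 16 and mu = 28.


rho = 16/28; Var(N) = rho/(1-rho)^2 = 3.11

3.11


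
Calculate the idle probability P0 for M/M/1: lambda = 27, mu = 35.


P0 = 1 - rho = 1 - 27/35 = 0.2286

0.2286


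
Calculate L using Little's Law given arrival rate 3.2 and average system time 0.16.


L = lambda * W = 3.2 * 0.16 = 0.51

0.51


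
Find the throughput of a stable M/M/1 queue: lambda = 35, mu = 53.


For a stable queue (lambda < mu), throughput = lambda = 35 per hour

35 per hour


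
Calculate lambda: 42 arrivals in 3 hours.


lambda = total arrivals / time = 42 / 3 = 14.0 per hour

14.0 per hour


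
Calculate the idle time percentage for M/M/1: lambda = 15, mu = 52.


Idle fraction = (1 - rho) * 100 = (1 - 15/52) * 100 = 71.2%

71.2%


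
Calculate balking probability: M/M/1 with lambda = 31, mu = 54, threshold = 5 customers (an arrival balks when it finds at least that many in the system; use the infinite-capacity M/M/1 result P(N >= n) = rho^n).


P(N >= 5) = rho^5 = (31/54)^5 = 0.0624

0.0624


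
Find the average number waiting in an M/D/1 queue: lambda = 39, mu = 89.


M/D/1: Lq = rho^2 / (2*(1-rho)) where rho = 39/89; Lq = 0.17

0.17


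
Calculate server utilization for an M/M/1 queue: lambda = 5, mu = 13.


rho = lambda/mu = 5/13 = 0.3846

0.3846


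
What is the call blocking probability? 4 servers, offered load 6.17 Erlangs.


B(N,A) = (A^N/N!) / sum(A^k/k!, k=0..N) with N=4, A=6.17 = 0.4802

0.4802


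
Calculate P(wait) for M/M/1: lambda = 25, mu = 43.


P(wait) = rho = lambda/mu = 25/43 = 0.5814

0.5814


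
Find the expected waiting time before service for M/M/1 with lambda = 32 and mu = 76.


rho = 32/76; Wq = rho/(mu - lambda) = 0.0096 hours

0.0096 hours


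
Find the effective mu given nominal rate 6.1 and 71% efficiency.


Effective rate = mu * efficiency = 6.1 * 0.71 = 4.33 per hour

4.33 per hour


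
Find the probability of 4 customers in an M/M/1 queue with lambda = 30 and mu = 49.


rho = 30/49; P(n) = (1-rho)*rho^n = (1-30/49)*(30/49)^4 = 0.0545

0.0545


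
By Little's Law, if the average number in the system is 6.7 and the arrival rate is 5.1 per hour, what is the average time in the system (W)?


W = L / lambda = 6.7 / 5.1 = 1.3137 hours

1.3137 hours


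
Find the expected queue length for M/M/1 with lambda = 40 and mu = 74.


rho = 40/74; Lq = rho^2/(1-rho) = 0.64

0.64


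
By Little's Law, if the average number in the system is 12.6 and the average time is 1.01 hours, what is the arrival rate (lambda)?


lambda = L / W = 12.6 / 1.01 = 12.48 per hour

12.48 per hour


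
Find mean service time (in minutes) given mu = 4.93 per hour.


Mean service time = 60/mu = 60/4.93 = 12.17 minutes

12.17 minutes


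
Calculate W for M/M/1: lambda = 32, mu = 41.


W = 1/(mu - lambda) = 1/(41 - 32) = 0.1111 hours

0.1111 hours


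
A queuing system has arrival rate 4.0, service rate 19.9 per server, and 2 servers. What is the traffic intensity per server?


rho = lambda / (c * mu) = 4.0 / (2 * 19.9) = 0.1005

0.1005


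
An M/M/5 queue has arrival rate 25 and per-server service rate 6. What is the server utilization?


rho = lambda/(c*mu) = 25/(5*6) = 0.8333

0.8333


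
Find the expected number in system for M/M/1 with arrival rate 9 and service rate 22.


rho = 9/22; L = rho/(1-rho) = 0.69

0.69


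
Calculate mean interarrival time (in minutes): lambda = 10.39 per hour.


Mean interarrival time = 60/lambda = 60/10.39 = 5.77 minutes

5.77 minutes


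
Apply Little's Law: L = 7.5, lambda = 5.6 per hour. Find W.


W = L / lambda = 7.5 / 5.6 = 1.3393 hours

1.3393 hours


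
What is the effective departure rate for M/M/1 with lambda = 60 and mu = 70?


For a stable queue (lambda < mu), throughput = lambda = 60 per hour

60 per hour


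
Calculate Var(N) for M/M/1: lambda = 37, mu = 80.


rho = 37/80; Var(N) = rho/(1-rho)^2 = 1.6

1.6


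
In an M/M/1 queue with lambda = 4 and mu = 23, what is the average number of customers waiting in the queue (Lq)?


rho = 4/23; Lq = rho^2/(1-rho) = 0.04

0.04


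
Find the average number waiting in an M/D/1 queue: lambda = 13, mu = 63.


M/D/1: Lq = rho^2 / (2*(1-rho)) where rho = 13/63; Lq = 0.03

0.03


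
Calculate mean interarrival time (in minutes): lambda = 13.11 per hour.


Mean interarrival time = 60/lambda = 60/13.11 = 4.58 minutes

4.58 minutes


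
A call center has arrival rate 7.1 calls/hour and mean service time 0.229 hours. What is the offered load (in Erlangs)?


Offered load a = lambda * E[S] = 7.1 * 0.229 = 1.63 Erlangs

1.63 Erlangs


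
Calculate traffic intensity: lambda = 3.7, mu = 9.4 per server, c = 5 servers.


rho = lambda / (c * mu) = 3.7 / (5 * 9.4) = 0.0787

0.0787


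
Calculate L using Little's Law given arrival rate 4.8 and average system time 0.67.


L = lambda * W = 4.8 * 0.67 = 3.22

3.22


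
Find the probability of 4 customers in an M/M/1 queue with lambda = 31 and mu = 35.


rho = 31/35; P(n) = (1-rho)*rho^n = (1-31/35)*(31/35)^4 = 0.0703

0.0703


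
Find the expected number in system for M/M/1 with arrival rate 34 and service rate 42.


rho = 34/42; L = rho/(1-rho) = 4.25

4.25


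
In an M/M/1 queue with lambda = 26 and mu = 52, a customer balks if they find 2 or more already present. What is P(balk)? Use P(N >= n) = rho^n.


P(N >= 2) = rho^2 = (26/52)^2 = 0.25

0.25


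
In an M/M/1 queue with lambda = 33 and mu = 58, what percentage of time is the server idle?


Idle fraction = (1 - rho) * 100 = (1 - 33/58) * 100 = 43.1%

43.1%


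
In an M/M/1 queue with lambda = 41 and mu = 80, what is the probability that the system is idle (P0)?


P0 = 1 - rho = 1 - 41/80 = 0.4875

0.4875


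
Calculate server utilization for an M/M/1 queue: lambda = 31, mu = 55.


rho = lambda/mu = 31/55 = 0.5636

0.5636


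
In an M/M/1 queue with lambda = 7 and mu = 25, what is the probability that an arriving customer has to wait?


P(wait) = rho = lambda/mu = 7/25 = 0.28

0.28


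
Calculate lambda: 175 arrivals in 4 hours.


lambda = total arrivals / time = 175 / 4 = 43.75 per hour

43.75 per hour


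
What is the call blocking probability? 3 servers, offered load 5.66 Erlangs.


B(N,A) = (A^N/N!) / sum(A^k/k!, k=0..N) with N=3, A=5.66 = 0.5713

0.5713


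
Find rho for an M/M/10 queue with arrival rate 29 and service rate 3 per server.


rho = lambda/(c*mu) = 29/(10*3) = 0.9667

0.9667


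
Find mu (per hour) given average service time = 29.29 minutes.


mu = 60 / avg_service_time = 60 / 29.29 = 2.05 per hour

2.05 per hour


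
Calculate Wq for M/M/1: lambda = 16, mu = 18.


rho = 16/18; Wq = rho/(mu - lambda) = 0.4444 hours

0.4444 hours


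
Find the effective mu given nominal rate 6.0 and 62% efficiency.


Effective rate = mu * efficiency = 6.0 * 0.62 = 3.72 per hour

3.72 per hour


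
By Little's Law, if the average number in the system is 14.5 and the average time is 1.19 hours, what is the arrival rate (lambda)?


lambda = L / W = 14.5 / 1.19 = 12.18 per hour

12.18 per hour


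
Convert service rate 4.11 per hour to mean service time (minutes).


Mean service time = 60/mu = 60/4.11 = 14.6 minutes

14.6 minutes


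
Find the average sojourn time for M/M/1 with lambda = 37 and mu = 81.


W = 1/(mu - lambda) = 1/(81 - 37) = 0.0227 hours

0.0227 hours


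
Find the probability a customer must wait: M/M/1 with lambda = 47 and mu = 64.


P(wait) = rho = lambda/mu = 47/64 = 0.7344

0.7344


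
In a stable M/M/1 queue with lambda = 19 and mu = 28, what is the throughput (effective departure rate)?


For a stable queue (lambda < mu), throughput = lambda = 19 per hour

19 per hour


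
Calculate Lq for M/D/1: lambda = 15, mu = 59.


M/D/1: Lq = rho^2 / (2*(1-rho)) where rho = 15/59; Lq = 0.04

0.04


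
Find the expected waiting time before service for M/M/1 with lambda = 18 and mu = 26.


rho = 18/26; Wq = rho/(mu - lambda) = 0.0865 hours

0.0865 hours


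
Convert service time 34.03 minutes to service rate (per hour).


mu = 60 / avg_service_time = 60 / 34.03 = 1.76 per hour

1.76 per hour


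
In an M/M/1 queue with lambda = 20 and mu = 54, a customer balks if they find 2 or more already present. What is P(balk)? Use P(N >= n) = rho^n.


P(N >= 2) = rho^2 = (20/54)^2 = 0.1372

0.1372


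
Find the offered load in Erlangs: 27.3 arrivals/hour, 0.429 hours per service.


Offered load a = lambda * E[S] = 27.3 * 0.429 = 11.71 Erlangs

11.71 Erlangs


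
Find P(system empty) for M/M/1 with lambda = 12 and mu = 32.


P0 = 1 - rho = 1 - 12/32 = 0.625

0.625


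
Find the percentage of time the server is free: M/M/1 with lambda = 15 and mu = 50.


Idle fraction = (1 - rho) * 100 = (1 - 15/50) * 100 = 70.0%

70.0%


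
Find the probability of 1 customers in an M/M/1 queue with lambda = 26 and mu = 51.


rho = 26/51; P(n) = (1-rho)*rho^n = (1-26/51)*(26/51)^1 = 0.2499

0.2499


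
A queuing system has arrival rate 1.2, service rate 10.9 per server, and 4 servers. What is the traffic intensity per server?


rho = lambda / (c * mu) = 1.2 / (4 * 10.9) = 0.0275

0.0275


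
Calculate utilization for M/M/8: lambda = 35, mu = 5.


rho = lambda/(c*mu) = 35/(8*5) = 0.875

0.875


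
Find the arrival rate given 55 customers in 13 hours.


lambda = total arrivals / time = 55 / 13 = 4.23 per hour

4.23 per hour


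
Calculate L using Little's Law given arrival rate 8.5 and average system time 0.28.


L = lambda * W = 8.5 * 0.28 = 2.38

2.38


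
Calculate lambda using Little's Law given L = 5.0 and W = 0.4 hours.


lambda = L / W = 5.0 / 0.4 = 12.5 per hour

12.5 per hour


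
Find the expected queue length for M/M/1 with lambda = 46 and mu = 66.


rho = 46/66; Lq = rho^2/(1-rho) = 1.6

1.6


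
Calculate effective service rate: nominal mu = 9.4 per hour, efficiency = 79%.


Effective rate = mu * efficiency = 9.4 * 0.79 = 7.43 per hour

7.43 per hour


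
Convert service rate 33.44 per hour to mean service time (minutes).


Mean service time = 60/mu = 60/33.44 = 1.79 minutes

1.79 minutes


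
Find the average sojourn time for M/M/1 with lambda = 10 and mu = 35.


W = 1/(mu - lambda) = 1/(35 - 10) = 0.04 hours

0.04 hours


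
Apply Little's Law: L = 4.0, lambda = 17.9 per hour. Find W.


W = L / lambda = 4.0 / 17.9 = 0.2235 hours

0.2235 hours


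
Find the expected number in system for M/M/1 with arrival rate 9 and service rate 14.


rho = 9/14; L = rho/(1-rho) = 1.8

1.8


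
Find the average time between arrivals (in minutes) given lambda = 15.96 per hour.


Mean interarrival time = 60/lambda = 60/15.96 = 3.76 minutes

3.76 minutes


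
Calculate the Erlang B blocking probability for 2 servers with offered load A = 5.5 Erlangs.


B(N,A) = (A^N/N!) / sum(A^k/k!, k=0..N) with N=2, A=5.5 = 0.6994

0.6994


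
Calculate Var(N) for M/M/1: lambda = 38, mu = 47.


rho = 38/47; Var(N) = rho/(1-rho)^2 = 22.05

22.05


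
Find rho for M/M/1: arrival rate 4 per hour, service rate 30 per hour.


rho = lambda/mu = 4/30 = 0.1333

0.1333


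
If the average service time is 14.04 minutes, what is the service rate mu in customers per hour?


mu = 60 / avg_service_time = 60 / 14.04 = 4.27 per hour

4.27 per hour


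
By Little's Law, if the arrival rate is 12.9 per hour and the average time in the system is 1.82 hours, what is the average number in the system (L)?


L = lambda * W = 12.9 * 1.82 = 23.48

23.48


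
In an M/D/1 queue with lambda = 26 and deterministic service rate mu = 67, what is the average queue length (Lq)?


M/D/1: Lq = rho^2 / (2*(1-rho)) where rho = 26/67; Lq = 0.12

0.12


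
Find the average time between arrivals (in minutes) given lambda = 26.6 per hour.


Mean interarrival time = 60/lambda = 60/26.6 = 2.26 minutes

2.26 minutes


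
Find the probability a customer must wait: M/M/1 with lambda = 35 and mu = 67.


P(wait) = rho = lambda/mu = 35/67 = 0.5224

0.5224


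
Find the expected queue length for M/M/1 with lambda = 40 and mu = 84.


rho = 40/84; Lq = rho^2/(1-rho) = 0.43

0.43


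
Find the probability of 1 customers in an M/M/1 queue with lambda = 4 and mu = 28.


rho = 4/28; P(n) = (1-rho)*rho^n = (1-4/28)*(4/28)^1 = 0.1224

0.1224


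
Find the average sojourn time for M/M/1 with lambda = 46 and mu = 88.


W = 1/(mu - lambda) = 1/(88 - 46) = 0.0238 hours

0.0238 hours


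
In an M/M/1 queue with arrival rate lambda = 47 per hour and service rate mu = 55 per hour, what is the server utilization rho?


rho = lambda/mu = 47/55 = 0.8545

0.8545


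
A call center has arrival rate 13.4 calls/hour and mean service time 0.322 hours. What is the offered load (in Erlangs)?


Offered load a = lambda * E[S] = 13.4 * 0.322 = 4.31 Erlangs

4.31 Erlangs


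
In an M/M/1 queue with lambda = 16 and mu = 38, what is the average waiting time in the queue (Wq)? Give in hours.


rho = 16/38; Wq = rho/(mu - lambda) = 0.0191 hours

0.0191 hours


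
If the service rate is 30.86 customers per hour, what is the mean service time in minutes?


Mean service time = 60/mu = 60/30.86 = 1.94 minutes

1.94 minutes


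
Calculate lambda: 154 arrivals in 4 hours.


lambda = total arrivals / time = 154 / 4 = 38.5 per hour

38.5 per hour


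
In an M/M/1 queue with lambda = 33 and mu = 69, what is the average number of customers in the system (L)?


rho = 33/69; L = rho/(1-rho) = 0.92

0.92


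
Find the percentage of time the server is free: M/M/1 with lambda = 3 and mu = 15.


Idle fraction = (1 - rho) * 100 = (1 - 3/15) * 100 = 80.0%

80.0%


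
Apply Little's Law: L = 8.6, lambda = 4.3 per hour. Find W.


W = L / lambda = 8.6 / 4.3 = 2.0 hours

2.0 hours


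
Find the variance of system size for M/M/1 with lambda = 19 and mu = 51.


rho = 19/51; Var(N) = rho/(1-rho)^2 = 0.95

0.95


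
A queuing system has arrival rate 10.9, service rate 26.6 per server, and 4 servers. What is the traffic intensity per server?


rho = lambda / (c * mu) = 10.9 / (4 * 26.6) = 0.1024

0.1024


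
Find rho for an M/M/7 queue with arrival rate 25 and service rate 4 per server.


rho = lambda/(c*mu) = 25/(7*4) = 0.8929

0.8929


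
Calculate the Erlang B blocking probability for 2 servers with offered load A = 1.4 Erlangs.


B(N,A) = (A^N/N!) / sum(A^k/k!, k=0..N) with N=2, A=1.4 = 0.2899

0.2899


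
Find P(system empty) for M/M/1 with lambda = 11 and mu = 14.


P0 = 1 - rho = 1 - 11/14 = 0.2143

0.2143


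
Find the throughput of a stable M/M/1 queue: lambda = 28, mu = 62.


For a stable queue (lambda < mu), throughput = lambda = 28 per hour

28 per hour


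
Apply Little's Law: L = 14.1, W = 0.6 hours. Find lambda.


lambda = L / W = 14.1 / 0.6 = 23.5 per hour

23.5 per hour


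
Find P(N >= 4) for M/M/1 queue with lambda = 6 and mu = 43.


P(N >= 4) = rho^4 = (6/43)^4 = 0.0004

0.0004


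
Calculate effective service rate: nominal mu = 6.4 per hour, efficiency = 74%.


Effective rate = mu * efficiency = 6.4 * 0.74 = 4.74 per hour

4.74 per hour


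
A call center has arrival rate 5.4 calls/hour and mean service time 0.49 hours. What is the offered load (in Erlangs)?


Offered load a = lambda * E[S] = 5.4 * 0.49 = 2.65 Erlangs

2.65 Erlangs


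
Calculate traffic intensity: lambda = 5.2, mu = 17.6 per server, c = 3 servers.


rho = lambda / (c * mu) = 5.2 / (3 * 17.6) = 0.0985

0.0985


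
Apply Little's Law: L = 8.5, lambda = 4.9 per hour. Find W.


W = L / lambda = 8.5 / 4.9 = 1.7347 hours

1.7347 hours


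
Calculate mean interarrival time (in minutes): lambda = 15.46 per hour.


Mean interarrival time = 60/lambda = 60/15.46 = 3.88 minutes

3.88 minutes


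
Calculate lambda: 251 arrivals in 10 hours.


lambda = total arrivals / time = 251 / 10 = 25.1 per hour

25.1 per hour


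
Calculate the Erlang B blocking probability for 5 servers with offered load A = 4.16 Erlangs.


B(N,A) = (A^N/N!) / sum(A^k/k!, k=0..N) with N=5, A=4.16 = 0.2133

0.2133


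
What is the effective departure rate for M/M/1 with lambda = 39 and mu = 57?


For a stable queue (lambda < mu), throughput = lambda = 39 per hour

39 per hour


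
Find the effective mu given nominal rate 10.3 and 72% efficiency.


Effective rate = mu * efficiency = 10.3 * 0.72 = 7.42 per hour

7.42 per hour


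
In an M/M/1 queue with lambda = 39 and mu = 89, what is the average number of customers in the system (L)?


rho = 39/89; L = rho/(1-rho) = 0.78

0.78


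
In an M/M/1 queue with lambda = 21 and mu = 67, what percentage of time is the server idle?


Idle fraction = (1 - rho) * 100 = (1 - 21/67) * 100 = 68.7%

68.7%


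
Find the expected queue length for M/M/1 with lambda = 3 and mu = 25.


rho = 3/25; Lq = rho^2/(1-rho) = 0.02

0.02


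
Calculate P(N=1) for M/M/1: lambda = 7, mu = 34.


rho = 7/34; P(n) = (1-rho)*rho^n = (1-7/34)*(7/34)^1 = 0.1635

0.1635


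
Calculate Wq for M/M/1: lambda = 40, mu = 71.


rho = 40/71; Wq = rho/(mu - lambda) = 0.0182 hours

0.0182 hours


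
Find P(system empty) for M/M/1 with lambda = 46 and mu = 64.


P0 = 1 - rho = 1 - 46/64 = 0.2813

0.2813


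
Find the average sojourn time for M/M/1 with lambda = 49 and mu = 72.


W = 1/(mu - lambda) = 1/(72 - 49) = 0.0435 hours

0.0435 hours


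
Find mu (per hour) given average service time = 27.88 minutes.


mu = 60 / avg_service_time = 60 / 27.88 = 2.15 per hour

2.15 per hour


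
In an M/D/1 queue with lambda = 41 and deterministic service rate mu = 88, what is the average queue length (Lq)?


M/D/1: Lq = rho^2 / (2*(1-rho)) where rho = 41/88; Lq = 0.2

0.2


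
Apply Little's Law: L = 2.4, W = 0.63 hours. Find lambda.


lambda = L / W = 2.4 / 0.63 = 3.81 per hour

3.81 per hour


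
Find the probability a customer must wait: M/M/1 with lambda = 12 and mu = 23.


P(wait) = rho = lambda/mu = 12/23 = 0.5217

0.5217


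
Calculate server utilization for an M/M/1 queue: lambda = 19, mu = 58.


rho = lambda/mu = 19/58 = 0.3276

0.3276


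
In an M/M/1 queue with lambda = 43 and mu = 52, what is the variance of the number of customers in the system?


rho = 43/52; Var(N) = rho/(1-rho)^2 = 27.6

27.6


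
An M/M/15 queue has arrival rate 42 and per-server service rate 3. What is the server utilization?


rho = lambda/(c*mu) = 42/(15*3) = 0.9333

0.9333


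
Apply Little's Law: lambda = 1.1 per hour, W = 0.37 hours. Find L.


L = lambda * W = 1.1 * 0.37 = 0.41

0.41


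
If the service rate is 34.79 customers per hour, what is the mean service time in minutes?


Mean service time = 60/mu = 60/34.79 = 1.72 minutes

1.72 minutes


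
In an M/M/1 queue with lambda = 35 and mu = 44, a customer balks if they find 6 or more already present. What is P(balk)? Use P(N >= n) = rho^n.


P(N >= 6) = rho^6 = (35/44)^6 = 0.2533

0.2533


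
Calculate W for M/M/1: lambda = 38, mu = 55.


W = 1/(mu - lambda) = 1/(55 - 38) = 0.0588 hours

0.0588 hours


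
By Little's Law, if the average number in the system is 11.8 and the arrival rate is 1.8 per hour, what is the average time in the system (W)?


W = L / lambda = 11.8 / 1.8 = 6.5556 hours

6.5556 hours


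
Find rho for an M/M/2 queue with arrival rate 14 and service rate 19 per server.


rho = lambda/(c*mu) = 14/(2*19) = 0.3684

0.3684


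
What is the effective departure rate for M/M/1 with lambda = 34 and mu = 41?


For a stable queue (lambda < mu), throughput = lambda = 34 per hour

34 per hour


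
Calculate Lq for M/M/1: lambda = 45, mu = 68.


rho = 45/68; Lq = rho^2/(1-rho) = 1.29

1.29


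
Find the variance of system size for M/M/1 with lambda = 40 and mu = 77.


rho = 40/77; Var(N) = rho/(1-rho)^2 = 2.25

2.25


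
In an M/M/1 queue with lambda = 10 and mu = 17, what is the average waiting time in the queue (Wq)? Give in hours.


rho = 10/17; Wq = rho/(mu - lambda) = 0.084 hours

0.084 hours


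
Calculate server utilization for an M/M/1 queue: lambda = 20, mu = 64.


rho = lambda/mu = 20/64 = 0.3125

0.3125


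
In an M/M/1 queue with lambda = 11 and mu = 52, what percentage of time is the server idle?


Idle fraction = (1 - rho) * 100 = (1 - 11/52) * 100 = 78.8%

78.8%


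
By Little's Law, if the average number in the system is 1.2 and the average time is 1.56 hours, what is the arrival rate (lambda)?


lambda = L / W = 1.2 / 1.56 = 0.77 per hour

0.77 per hour


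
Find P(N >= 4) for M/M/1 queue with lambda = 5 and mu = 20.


P(N >= 4) = rho^4 = (5/20)^4 = 0.0039

0.0039


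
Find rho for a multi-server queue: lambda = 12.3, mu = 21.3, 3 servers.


rho = lambda / (c * mu) = 12.3 / (3 * 21.3) = 0.1925

0.1925


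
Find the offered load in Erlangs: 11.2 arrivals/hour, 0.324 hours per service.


Offered load a = lambda * E[S] = 11.2 * 0.324 = 3.63 Erlangs

3.63 Erlangs


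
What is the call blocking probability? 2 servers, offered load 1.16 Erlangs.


B(N,A) = (A^N/N!) / sum(A^k/k!, k=0..N) with N=2, A=1.16 = 0.2375

0.2375


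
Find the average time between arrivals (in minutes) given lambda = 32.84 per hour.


Mean interarrival time = 60/lambda = 60/32.84 = 1.83 minutes

1.83 minutes


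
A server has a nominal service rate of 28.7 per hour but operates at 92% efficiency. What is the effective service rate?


Effective rate = mu * efficiency = 28.7 * 0.92 = 26.4 per hour

26.4 per hour


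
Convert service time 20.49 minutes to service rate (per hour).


mu = 60 / avg_service_time = 60 / 20.49 = 2.93 per hour

2.93 per hour


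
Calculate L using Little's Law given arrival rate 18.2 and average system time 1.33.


L = lambda * W = 18.2 * 1.33 = 24.21

24.21


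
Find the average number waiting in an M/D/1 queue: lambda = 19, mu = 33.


M/D/1: Lq = rho^2 / (2*(1-rho)) where rho = 19/33; Lq = 0.39

0.39


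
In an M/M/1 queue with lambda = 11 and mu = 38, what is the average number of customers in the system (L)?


rho = 11/38; L = rho/(1-rho) = 0.41

0.41


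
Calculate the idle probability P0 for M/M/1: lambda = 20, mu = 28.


P0 = 1 - rho = 1 - 20/28 = 0.2857

0.2857


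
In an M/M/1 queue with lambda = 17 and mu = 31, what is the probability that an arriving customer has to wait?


P(wait) = rho = lambda/mu = 17/31 = 0.5484

0.5484


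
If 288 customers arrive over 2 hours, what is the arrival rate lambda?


lambda = total arrivals / time = 288 / 2 = 144.0 per hour

144.0 per hour


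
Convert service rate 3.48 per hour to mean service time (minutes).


Mean service time = 60/mu = 60/3.48 = 17.24 minutes

17.24 minutes


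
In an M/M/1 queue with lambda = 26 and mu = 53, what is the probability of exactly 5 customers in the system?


rho = 26/53; P(n) = (1-rho)*rho^n = (1-26/53)*(26/53)^5 = 0.0145

0.0145


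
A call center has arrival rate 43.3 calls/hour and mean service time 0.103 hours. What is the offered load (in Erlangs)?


Offered load a = lambda * E[S] = 43.3 * 0.103 = 4.46 Erlangs

4.46 Erlangs


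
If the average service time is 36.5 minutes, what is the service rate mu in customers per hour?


mu = 60 / avg_service_time = 60 / 36.5 = 1.64 per hour

1.64 per hour


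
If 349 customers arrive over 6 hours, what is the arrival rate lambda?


lambda = total arrivals / time = 349 / 6 = 58.17 per hour

58.17 per hour


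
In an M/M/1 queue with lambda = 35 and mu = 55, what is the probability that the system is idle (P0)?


P0 = 1 - rho = 1 - 35/55 = 0.3636

0.3636


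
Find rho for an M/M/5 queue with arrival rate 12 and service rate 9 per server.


rho = lambda/(c*mu) = 12/(5*9) = 0.2667

0.2667


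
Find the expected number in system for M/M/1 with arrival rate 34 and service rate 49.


rho = 34/49; L = rho/(1-rho) = 2.27

2.27


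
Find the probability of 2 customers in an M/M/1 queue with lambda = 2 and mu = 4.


rho = 2/4; P(n) = (1-rho)*rho^n = (1-2/4)*(2/4)^2 = 0.125

0.125


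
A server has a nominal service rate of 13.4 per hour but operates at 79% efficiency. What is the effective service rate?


Effective rate = mu * efficiency = 13.4 * 0.79 = 10.59 per hour

10.59 per hour


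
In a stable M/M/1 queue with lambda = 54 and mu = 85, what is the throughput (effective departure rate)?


For a stable queue (lambda < mu), throughput = lambda = 54 per hour

54 per hour


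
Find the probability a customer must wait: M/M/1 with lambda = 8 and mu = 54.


P(wait) = rho = lambda/mu = 8/54 = 0.1481

0.1481


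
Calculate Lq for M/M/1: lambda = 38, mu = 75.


rho = 38/75; Lq = rho^2/(1-rho) = 0.52

0.52


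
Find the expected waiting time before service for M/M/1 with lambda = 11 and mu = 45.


rho = 11/45; Wq = rho/(mu - lambda) = 0.0072 hours

0.0072 hours
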